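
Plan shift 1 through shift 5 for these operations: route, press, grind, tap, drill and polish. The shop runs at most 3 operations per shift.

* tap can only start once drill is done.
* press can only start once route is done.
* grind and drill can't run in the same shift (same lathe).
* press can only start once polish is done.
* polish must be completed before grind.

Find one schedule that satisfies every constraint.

polish=shift 1; grind=shift 2; drill=shift 1; tap=shift 2; press=shift 2; route=shift 1

Checking: drill(shift 1) before tap(shift 2); polish(shift 1) before grind(shift 2); route(shift 1) before press(shift 2); polish(shift 1) before press(shift 2); grind(shift 2) != drill(shift 1); max 3 per shift (cap 3).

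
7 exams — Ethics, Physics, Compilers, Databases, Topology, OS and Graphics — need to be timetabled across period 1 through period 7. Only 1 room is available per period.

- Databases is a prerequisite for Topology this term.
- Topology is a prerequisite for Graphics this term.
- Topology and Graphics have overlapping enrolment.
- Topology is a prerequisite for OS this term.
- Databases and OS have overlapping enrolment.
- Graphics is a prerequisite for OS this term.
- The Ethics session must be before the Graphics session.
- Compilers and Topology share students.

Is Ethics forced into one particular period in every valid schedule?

No

Ethics can be period 1 (e.g. Physics in period 6; OS in period 5; Databases in period 2; Topology in period 3; Compilers in period 7; Ethics in period 1; Graphics in period 4) or period 2 (e.g. Topology -> period 3; Compilers -> period 7; OS -> period 5; Ethics -> period 2; Graphics -> period 4; Physics -> period 6; Databases -> period 1).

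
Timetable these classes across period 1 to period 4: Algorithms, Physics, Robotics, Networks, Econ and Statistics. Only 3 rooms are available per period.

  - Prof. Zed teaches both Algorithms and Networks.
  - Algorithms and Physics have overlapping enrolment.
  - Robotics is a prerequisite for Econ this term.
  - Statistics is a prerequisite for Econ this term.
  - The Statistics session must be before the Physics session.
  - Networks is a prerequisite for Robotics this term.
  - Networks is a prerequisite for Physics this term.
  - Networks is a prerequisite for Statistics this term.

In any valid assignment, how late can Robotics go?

period 3

Precedence pushes Robotics to at least period 2; downstream work caps Robotics at period 3.
Robotics at period 3 is achievable: Algorithms=period 2; Econ=period 4; Statistics=period 2; Robotics=period 3; Networks=period 1; Physics=period 3.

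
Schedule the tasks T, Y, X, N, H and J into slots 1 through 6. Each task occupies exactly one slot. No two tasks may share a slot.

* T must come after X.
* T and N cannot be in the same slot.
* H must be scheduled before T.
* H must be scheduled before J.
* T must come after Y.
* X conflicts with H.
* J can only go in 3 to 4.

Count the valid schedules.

Splitting on T: it can be 5 (10), 6 (30). Listing each branch's schedules as (Y, X, N, H, J):
T=5: (1,2,6,3,4) (1,3,6,2,4) (1,4,6,2,3) (2,1,6,3,4) (2,3,6,1,4) (2,4,6,1,3) (3,1,6,2,4) (3,2,6,1,4) (4,1,6,2,3) (4,2,6,1,3) — 10.
T=6: (1,2,5,3,4) (1,3,5,2,4) (1,4,5,2,3) (1,5,2,3,4) (1,5,3,2,4) (1,5,4,2,3) (2,1,5,3,4) (2,3,5,1,4) (2,4,5,1,3) (2,5,1,3,4) (2,5,3,1,4) (2,5,4,1,3) (3,1,5,2,4) (3,2,5,1,4) (3,5,1,2,4) (3,5,2,1,4) (4,1,5,2,3) (4,2,5,1,3) (4,5,1,2,3) (4,5,2,1,3) (5,1,2,3,4) (5,1,3,2,4) (5,1,4,2,3) (5,2,1,3,4) (5,2,3,1,4) (5,2,4,1,3) (5,3,1,2,4) (5,3,2,1,4) (5,4,1,2,3) (5,4,2,1,3) — 30.
Summing: 10 + 30 = 40.

40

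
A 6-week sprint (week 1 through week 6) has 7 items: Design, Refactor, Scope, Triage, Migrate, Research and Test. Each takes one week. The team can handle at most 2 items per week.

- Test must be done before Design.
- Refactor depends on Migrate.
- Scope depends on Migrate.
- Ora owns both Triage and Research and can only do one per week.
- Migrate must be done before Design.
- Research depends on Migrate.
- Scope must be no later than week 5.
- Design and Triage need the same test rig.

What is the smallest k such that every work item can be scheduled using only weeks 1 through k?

The precedence chain requires at least 2 distinct weeks.
With at most 2 per week and 7 work items, at least 4 weeks are needed.
4 works (last occupied week: week 4): for example Refactor=week 2; Scope=week 3; Design=week 2; Migrate=week 1; Triage=week 4; Research=week 3; Test=week 1.

4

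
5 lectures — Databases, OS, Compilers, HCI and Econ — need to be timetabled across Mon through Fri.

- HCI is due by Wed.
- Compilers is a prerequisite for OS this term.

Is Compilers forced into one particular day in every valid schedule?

No

Compilers can be Mon (e.g. Compilers -> Mon; HCI -> Mon; OS -> Tue; Econ -> Mon; Databases -> Mon) or Tue (e.g. OS -> Wed; HCI -> Mon; Compilers -> Tue; Databases -> Mon; Econ -> Mon).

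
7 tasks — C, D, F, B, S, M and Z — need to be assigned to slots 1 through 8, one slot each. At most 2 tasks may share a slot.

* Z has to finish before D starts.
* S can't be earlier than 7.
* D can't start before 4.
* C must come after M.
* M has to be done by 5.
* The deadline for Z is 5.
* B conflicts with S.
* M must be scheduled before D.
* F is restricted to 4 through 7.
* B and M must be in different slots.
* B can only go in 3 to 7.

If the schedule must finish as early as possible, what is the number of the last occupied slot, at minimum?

7

The precedence chain requires at least 2 distinct slots.
With at most 2 per slot and 7 tasks, at least 4 slots are needed.
S can't be placed before 7, so the schedule must run through at least slot 7.
7 works (last occupied slot: 7): for example Z -> 1, C -> 2, D -> 4, S -> 7, F -> 4, B -> 3, M -> 1.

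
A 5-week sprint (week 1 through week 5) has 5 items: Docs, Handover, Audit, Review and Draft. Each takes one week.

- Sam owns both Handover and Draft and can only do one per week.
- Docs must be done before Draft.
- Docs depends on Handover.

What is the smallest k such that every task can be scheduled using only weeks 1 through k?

The precedence chain requires at least 3 distinct weeks.
3 works (last occupied week: week 3): for example Review -> week 1; Draft -> week 3; Audit -> week 1; Handover -> week 1; Docs -> week 2.

3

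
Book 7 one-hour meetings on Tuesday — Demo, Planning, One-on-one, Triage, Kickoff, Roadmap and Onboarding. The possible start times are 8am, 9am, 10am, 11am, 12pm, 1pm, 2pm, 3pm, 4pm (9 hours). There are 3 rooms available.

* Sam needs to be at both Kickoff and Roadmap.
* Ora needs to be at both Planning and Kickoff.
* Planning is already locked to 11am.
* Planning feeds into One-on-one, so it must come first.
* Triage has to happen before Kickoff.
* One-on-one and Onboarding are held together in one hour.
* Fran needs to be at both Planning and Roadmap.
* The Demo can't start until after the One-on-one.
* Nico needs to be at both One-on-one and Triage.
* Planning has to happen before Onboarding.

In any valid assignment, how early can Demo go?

Precedence pushes Demo to at least 1pm.
Demo at 1pm is achievable: Kickoff=9am, Onboarding=12pm, One-on-one=12pm, Roadmap=8am, Triage=8am, Planning=11am, Demo=1pm.

1pm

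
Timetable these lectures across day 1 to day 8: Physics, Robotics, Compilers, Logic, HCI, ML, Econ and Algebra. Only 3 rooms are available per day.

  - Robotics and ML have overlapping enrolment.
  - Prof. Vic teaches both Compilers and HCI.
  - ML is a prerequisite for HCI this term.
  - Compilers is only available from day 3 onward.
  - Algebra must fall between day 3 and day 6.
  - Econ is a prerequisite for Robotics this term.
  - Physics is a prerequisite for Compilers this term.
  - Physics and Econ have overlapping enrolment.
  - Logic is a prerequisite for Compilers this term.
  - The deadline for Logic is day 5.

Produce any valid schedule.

HCI=day 2; ML=day 1; Algebra=day 3; Robotics=day 3; Logic=day 1; Compilers=day 3; Physics=day 1; Econ=day 2

Checking: Econ(day 2) before Robotics(day 3); Logic(day 1) before Compilers(day 3); ML(day 1) before HCI(day 2); Physics(day 1) before Compilers(day 3); Robotics(day 3) != ML(day 1); Compilers(day 3) != HCI(day 2); Physics(day 1) != Econ(day 2); Compilers=day 3 in [day 3,day 8]; Logic=day 1 in [day 1,day 5]; Algebra=day 3 in [day 3,day 6]; max 3 per day (cap 3).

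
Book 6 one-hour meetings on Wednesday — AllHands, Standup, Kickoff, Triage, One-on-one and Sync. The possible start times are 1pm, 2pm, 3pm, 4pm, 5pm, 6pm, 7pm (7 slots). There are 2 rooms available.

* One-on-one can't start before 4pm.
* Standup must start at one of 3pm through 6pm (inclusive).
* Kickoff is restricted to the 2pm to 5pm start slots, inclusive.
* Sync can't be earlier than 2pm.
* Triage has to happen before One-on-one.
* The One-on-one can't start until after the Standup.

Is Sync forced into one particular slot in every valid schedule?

Sync can be 2pm (e.g. Triage -> 1pm, Kickoff -> 2pm, AllHands -> 1pm, Standup -> 3pm, One-on-one -> 4pm, Sync -> 2pm) or 3pm (e.g. AllHands=1pm; Triage=1pm; Kickoff=2pm; Sync=3pm; One-on-one=4pm; Standup=3pm).

No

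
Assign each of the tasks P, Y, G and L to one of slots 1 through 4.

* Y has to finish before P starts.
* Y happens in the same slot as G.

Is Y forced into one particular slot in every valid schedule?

No

Y can be 1 (e.g. Y -> 1; L -> 1; P -> 2; G -> 1) or 2 (e.g. L in 1, P in 3, Y in 2, G in 2).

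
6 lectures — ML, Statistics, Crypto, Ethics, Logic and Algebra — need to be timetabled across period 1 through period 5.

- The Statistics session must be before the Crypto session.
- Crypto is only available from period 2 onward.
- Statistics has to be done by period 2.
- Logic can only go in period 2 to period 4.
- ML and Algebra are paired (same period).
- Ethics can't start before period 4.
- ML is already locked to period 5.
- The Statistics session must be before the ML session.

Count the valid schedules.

42

Splitting on Statistics: it can be period 1 (24), period 2 (18). Listing each branch's schedules as (ML, Crypto, Ethics, Logic, Algebra) by period number:
Statistics=period 1: (5,2,4,2,5) (5,2,4,3,5) (5,2,4,4,5) (5,2,5,2,5) (5,2,5,3,5) (5,2,5,4,5) (5,3,4,2,5) (5,3,4,3,5) (5,3,4,4,5) (5,3,5,2,5) (5,3,5,3,5) (5,3,5,4,5) (5,4,4,2,5) (5,4,4,3,5) (5,4,4,4,5) (5,4,5,2,5) (5,4,5,3,5) (5,4,5,4,5) (5,5,4,2,5) (5,5,4,3,5) (5,5,4,4,5) (5,5,5,2,5) (5,5,5,3,5) (5,5,5,4,5) — 24.
Statistics=period 2: (5,3,4,2,5) (5,3,4,3,5) (5,3,4,4,5) (5,3,5,2,5) (5,3,5,3,5) (5,3,5,4,5) (5,4,4,2,5) (5,4,4,3,5) (5,4,4,4,5) (5,4,5,2,5) (5,4,5,3,5) (5,4,5,4,5) (5,5,4,2,5) (5,5,4,3,5) (5,5,4,4,5) (5,5,5,2,5) (5,5,5,3,5) (5,5,5,4,5) — 18.
Summing: 24 + 18 = 42.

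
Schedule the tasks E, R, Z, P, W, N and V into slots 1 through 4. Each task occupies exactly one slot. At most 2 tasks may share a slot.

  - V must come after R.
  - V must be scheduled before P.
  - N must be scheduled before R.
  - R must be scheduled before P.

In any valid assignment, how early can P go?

Precedence pushes P to at least 4.
P at 4 is achievable: P in 4, Z in 2, V in 3, W in 3, R in 2, N in 1, E in 1.

4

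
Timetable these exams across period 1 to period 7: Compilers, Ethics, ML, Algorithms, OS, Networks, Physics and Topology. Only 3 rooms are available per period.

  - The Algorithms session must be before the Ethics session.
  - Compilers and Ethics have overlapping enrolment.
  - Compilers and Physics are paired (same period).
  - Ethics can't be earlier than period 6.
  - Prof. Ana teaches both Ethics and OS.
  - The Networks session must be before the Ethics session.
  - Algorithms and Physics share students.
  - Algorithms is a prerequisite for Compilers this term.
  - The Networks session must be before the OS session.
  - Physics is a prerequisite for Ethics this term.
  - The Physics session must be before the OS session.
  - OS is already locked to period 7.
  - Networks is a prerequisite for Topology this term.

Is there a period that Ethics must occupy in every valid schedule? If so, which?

period 6

Ethics's window is period 6–period 7.
OS is fixed at period 7, and Ethics can't share a period with OS.
So Ethics must be period 6.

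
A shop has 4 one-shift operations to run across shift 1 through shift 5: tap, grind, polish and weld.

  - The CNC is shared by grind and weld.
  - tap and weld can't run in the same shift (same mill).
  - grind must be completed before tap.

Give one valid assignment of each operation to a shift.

polish in shift 1, tap in shift 2, grind in shift 1, weld in shift 3

Checking: grind(shift 1) before tap(shift 2); tap(shift 2) != weld(shift 3); grind(shift 1) != weld(shift 3).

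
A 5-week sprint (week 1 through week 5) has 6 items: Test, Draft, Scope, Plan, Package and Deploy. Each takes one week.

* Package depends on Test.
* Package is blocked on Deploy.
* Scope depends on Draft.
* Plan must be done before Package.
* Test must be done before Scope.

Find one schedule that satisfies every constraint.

Test -> week 1; Draft -> week 1; Scope -> week 2; Plan -> week 1; Deploy -> week 1; Package -> week 2

Checking: Draft(week 1) before Scope(week 2); Test(week 1) before Scope(week 2); Plan(week 1) before Package(week 2); Deploy(week 1) before Package(week 2); Test(week 1) before Package(week 2).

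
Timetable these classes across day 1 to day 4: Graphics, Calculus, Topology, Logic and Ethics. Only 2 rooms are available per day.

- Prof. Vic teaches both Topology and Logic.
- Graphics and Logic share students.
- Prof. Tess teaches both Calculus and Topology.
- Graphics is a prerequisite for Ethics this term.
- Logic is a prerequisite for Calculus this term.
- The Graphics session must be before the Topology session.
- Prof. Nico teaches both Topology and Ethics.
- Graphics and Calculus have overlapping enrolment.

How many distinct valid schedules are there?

8

Splitting on Graphics: it can be day 1 (6), day 2 (2). Listing each branch's schedules as (Calculus, Topology, Logic, Ethics) by day number:
Graphics=day 1: (3,4,2,2) (3,4,2,3) (4,2,3,3) (4,2,3,4) (4,3,2,2) (4,3,2,4) — 6.
Graphics=day 2: (3,4,1,3) (4,3,1,4) — 2.
Summing: 6 + 2 = 8.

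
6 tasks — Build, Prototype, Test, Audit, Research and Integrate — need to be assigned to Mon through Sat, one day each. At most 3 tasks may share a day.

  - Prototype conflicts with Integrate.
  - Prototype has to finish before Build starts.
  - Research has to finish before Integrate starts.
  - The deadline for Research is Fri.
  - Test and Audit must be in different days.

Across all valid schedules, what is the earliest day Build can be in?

Precedence pushes Build to at least Tue.
Build at Tue is achievable: Prototype=Mon, Audit=Tue, Integrate=Tue, Test=Mon, Research=Mon, Build=Tue.

Tue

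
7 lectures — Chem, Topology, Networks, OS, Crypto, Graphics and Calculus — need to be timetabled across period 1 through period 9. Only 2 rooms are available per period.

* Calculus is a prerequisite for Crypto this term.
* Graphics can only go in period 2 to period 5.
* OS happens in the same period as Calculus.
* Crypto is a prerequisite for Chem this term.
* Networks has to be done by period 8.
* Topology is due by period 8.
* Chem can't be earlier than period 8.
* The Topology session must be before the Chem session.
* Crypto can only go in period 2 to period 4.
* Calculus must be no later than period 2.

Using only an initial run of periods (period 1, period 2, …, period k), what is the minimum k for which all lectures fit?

The precedence chain requires at least 3 distinct periods.
With at most 2 per period and 7 lectures, at least 4 periods are needed.
Chem can't be placed before period 8, so the schedule must run through at least period 8.
8 works (last occupied period: period 8): for example Networks=period 3; OS=period 1; Crypto=period 2; Topology=period 3; Chem=period 8; Calculus=period 1; Graphics=period 2.

8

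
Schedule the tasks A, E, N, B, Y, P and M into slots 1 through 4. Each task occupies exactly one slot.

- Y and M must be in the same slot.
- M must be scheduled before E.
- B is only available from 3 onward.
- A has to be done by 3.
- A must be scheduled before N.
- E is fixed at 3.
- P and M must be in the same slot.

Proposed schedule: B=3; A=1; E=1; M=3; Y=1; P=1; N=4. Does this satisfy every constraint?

No — it violates: M must be scheduled before E

Y and M must be in the same slot — violated.
M must be scheduled before E — violated.
A must be scheduled before N — holds.
A has to be done by 3 — holds.
P and M must be in the same slot — violated.
B is only available from 3 onward — holds.
E is fixed at 3 — violated.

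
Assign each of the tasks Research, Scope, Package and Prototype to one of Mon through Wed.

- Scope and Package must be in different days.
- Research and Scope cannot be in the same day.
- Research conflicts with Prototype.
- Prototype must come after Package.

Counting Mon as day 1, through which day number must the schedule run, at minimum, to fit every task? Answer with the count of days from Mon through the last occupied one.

2

The precedence chain requires at least 2 distinct days.
2 works (last occupied day: Tue): for example Research -> Mon; Package -> Mon; Prototype -> Tue; Scope -> Tue.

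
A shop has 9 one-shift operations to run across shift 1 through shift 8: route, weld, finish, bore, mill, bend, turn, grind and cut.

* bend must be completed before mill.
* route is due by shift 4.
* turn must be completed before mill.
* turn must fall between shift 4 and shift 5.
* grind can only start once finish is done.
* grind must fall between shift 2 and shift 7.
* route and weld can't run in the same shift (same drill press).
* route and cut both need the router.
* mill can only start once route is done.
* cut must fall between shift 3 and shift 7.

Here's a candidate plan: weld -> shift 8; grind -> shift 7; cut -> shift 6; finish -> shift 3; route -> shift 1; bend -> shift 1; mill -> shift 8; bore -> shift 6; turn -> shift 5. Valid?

grind must fall between shift 2 and shift 7 — holds.
route and weld can't run in the same shift (same drill press) — holds.
bend must be completed before mill — holds.
turn must fall between shift 4 and shift 5 — holds.
turn must be completed before mill — holds.
route is due by shift 4 — holds.
route and cut both need the router — holds.
mill can only start once route is done — holds.
grind can only start once finish is done — holds.
cut must fall between shift 3 and shift 7 — holds.

Yes, all constraints hold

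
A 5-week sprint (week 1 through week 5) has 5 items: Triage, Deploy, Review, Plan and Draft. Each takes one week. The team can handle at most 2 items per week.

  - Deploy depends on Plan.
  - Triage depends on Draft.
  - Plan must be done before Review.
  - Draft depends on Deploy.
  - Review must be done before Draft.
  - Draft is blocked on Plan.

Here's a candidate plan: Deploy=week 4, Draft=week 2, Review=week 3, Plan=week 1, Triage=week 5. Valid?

No. Draft depends on Deploy is not satisfied.

Plan must be done before Review — holds.
Deploy depends on Plan — holds.
Triage depends on Draft — holds.
Draft depends on Deploy — violated.
The team can handle at most 2 items per week — holds.
Review must be done before Draft — violated.
Draft is blocked on Plan — holds.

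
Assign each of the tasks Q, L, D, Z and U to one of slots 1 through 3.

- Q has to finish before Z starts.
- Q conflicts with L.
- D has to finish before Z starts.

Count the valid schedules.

30

Splitting on Q: it can be 1 (18), 2 (12). Listing each branch's schedules as (L, D, Z, U):
Q=1: (2,1,2,1) (2,1,2,2) (2,1,2,3) (2,1,3,1) (2,1,3,2) (2,1,3,3) (2,2,3,1) (2,2,3,2) (2,2,3,3) (3,1,2,1) (3,1,2,2) (3,1,2,3) (3,1,3,1) (3,1,3,2) (3,1,3,3) (3,2,3,1) (3,2,3,2) (3,2,3,3) — 18.
Q=2: (1,1,3,1) (1,1,3,2) (1,1,3,3) (1,2,3,1) (1,2,3,2) (1,2,3,3) (3,1,3,1) (3,1,3,2) (3,1,3,3) (3,2,3,1) (3,2,3,2) (3,2,3,3) — 12.
Summing: 18 + 12 = 30.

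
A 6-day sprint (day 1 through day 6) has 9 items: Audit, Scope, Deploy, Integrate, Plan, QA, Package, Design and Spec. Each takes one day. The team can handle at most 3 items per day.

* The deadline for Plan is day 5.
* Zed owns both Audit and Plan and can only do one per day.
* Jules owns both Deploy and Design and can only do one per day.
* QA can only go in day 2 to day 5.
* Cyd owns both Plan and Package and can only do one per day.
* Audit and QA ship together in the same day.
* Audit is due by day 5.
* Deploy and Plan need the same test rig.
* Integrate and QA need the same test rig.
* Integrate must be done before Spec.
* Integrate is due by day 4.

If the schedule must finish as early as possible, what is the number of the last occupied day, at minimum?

The precedence chain requires at least 2 distinct days.
With at most 3 per day and 9 work items, at least 3 days are needed.
3 works (last occupied day: day 3): for example QA=day 2; Package=day 1; Audit=day 2; Spec=day 2; Integrate=day 1; Design=day 3; Deploy=day 1; Plan=day 3; Scope=day 3.

day 3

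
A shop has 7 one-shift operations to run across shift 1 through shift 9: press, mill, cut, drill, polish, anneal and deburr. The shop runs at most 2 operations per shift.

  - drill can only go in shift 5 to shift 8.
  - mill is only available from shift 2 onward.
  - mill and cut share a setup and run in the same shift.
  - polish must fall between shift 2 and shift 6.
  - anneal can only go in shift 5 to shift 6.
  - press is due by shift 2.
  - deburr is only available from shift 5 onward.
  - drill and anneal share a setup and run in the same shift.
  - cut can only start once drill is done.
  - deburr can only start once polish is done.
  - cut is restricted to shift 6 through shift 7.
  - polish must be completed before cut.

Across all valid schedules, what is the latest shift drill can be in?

shift 6

Drill is available from shift 5; drill's own window allows nothing later than shift 8; downstream work caps drill at shift 6.
drill at shift 6 is achievable: anneal=shift 6; cut=shift 7; press=shift 1; drill=shift 6; deburr=shift 5; mill=shift 7; polish=shift 2.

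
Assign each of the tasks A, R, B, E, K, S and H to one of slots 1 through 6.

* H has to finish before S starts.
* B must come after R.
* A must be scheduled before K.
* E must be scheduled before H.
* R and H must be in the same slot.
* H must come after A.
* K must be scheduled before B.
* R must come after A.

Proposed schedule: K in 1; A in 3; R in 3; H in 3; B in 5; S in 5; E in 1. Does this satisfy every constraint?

No — it violates: A must be scheduled before K

R must come after A — violated.
B must come after R — holds.
A must be scheduled before K — violated.
K must be scheduled before B — holds.
R and H must be in the same slot — holds.
H must come after A — violated.
H has to finish before S starts — holds.
E must be scheduled before H — holds.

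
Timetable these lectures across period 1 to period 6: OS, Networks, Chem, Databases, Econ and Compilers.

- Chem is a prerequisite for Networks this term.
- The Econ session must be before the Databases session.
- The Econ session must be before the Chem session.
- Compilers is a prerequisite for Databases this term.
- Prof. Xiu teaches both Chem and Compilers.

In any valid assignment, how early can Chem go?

Precedence pushes Chem to at least period 2; downstream work caps Chem at period 5.
Chem at period 2 is achievable: Compilers=period 1, Networks=period 3, Chem=period 2, OS=period 1, Databases=period 2, Econ=period 1.

period 2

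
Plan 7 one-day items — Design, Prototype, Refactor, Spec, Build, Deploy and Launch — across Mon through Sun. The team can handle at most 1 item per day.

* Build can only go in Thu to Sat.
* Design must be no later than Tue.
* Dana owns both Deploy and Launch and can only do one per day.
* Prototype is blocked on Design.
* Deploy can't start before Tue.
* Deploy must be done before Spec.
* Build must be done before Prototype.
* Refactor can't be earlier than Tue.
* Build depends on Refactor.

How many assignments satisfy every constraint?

Splitting on Design: it can be Mon (48), Tue (10). Listing each branch's schedules as (Prototype, Refactor, Spec, Build, Deploy, Launch):
Design=Mon: (Fri,Tue,Sat,Thu,Wed,Sun) (Fri,Tue,Sun,Thu,Wed,Sat) (Fri,Tue,Sun,Thu,Sat,Wed) (Fri,Wed,Sat,Thu,Tue,Sun) (Fri,Wed,Sun,Thu,Tue,Sat) (Fri,Wed,Sun,Thu,Sat,Tue) (Sat,Tue,Thu,Fri,Wed,Sun) (Sat,Tue,Fri,Thu,Wed,Sun) (Sat,Tue,Sun,Thu,Wed,Fri) (Sat,Tue,Sun,Thu,Fri,Wed) (Sat,Tue,Sun,Fri,Wed,Thu) (Sat,Tue,Sun,Fri,Thu,Wed) (Sat,Wed,Thu,Fri,Tue,Sun) (Sat,Wed,Fri,Thu,Tue,Sun) (Sat,Wed,Sun,Thu,Tue,Fri) (Sat,Wed,Sun,Thu,Fri,Tue) (Sat,Wed,Sun,Fri,Tue,Thu) (Sat,Wed,Sun,Fri,Thu,Tue) (Sat,Thu,Wed,Fri,Tue,Sun) (Sat,Thu,Sun,Fri,Tue,Wed) (Sat,Thu,Sun,Fri,Wed,Tue) (Sun,Tue,Thu,Fri,Wed,Sat) (Sun,Tue,Thu,Sat,Wed,Fri) (Sun,Tue,Fri,Thu,Wed,Sat) (Sun,Tue,Fri,Sat,Wed,Thu) (Sun,Tue,Fri,Sat,Thu,Wed) (Sun,Tue,Sat,Thu,Wed,Fri) (Sun,Tue,Sat,Thu,Fri,Wed) (Sun,Tue,Sat,Fri,Wed,Thu) (Sun,Tue,Sat,Fri,Thu,Wed) (Sun,Wed,Thu,Fri,Tue,Sat) (Sun,Wed,Thu,Sat,Tue,Fri) (Sun,Wed,Fri,Thu,Tue,Sat) (Sun,Wed,Fri,Sat,Tue,Thu) (Sun,Wed,Fri,Sat,Thu,Tue) (Sun,Wed,Sat,Thu,Tue,Fri) (Sun,Wed,Sat,Thu,Fri,Tue) (Sun,Wed,Sat,Fri,Tue,Thu) (Sun,Wed,Sat,Fri,Thu,Tue) (Sun,Thu,Wed,Fri,Tue,Sat) (Sun,Thu,Wed,Sat,Tue,Fri) (Sun,Thu,Fri,Sat,Tue,Wed) (Sun,Thu,Fri,Sat,Wed,Tue) (Sun,Thu,Sat,Fri,Tue,Wed) (Sun,Thu,Sat,Fri,Wed,Tue) (Sun,Fri,Wed,Sat,Tue,Thu) (Sun,Fri,Thu,Sat,Tue,Wed) (Sun,Fri,Thu,Sat,Wed,Tue) — 48.
Design=Tue: (Fri,Wed,Sun,Thu,Sat,Mon) (Sat,Wed,Sun,Thu,Fri,Mon) (Sat,Wed,Sun,Fri,Thu,Mon) (Sat,Thu,Sun,Fri,Wed,Mon) (Sun,Wed,Fri,Sat,Thu,Mon) (Sun,Wed,Sat,Thu,Fri,Mon) (Sun,Wed,Sat,Fri,Thu,Mon) (Sun,Thu,Fri,Sat,Wed,Mon) (Sun,Thu,Sat,Fri,Wed,Mon) (Sun,Fri,Thu,Sat,Wed,Mon) — 10.
Summing: 48 + 10 = 58.

58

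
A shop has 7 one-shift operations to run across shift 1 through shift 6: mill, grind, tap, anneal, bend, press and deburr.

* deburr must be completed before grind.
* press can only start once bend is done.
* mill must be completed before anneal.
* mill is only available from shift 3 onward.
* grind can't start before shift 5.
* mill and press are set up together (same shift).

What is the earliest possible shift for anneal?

Precedence pushes anneal to at least shift 4.
anneal at shift 4 is achievable: mill in shift 3; anneal in shift 4; grind in shift 5; press in shift 3; tap in shift 1; bend in shift 1; deburr in shift 1.

shift 4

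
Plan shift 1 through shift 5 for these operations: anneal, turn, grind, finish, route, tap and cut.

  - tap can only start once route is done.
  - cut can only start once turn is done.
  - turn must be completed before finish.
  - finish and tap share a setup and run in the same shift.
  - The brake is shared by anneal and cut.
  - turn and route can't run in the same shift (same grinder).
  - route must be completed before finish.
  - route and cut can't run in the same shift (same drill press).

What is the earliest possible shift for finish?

Precedence pushes finish to at least shift 2.
finish at shift 3 is achievable: turn -> shift 1; grind -> shift 1; anneal -> shift 1; tap -> shift 3; route -> shift 2; finish -> shift 3; cut -> shift 3.
Nothing earlier works — the conflict constraints rule out every shift before shift 3.

shift 3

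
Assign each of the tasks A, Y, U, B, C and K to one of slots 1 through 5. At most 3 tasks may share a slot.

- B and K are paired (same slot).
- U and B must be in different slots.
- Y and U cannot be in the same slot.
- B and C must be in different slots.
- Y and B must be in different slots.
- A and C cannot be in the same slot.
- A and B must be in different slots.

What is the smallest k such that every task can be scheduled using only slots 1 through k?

With at most 3 per slot and 6 tasks, at least 2 slots are needed.
Could 2 slots be enough, i.e. nothing placed later than 2? No: Y, U and B must all be in different slots (Y/U can't share; Y/B can't share; U/B can't share), but only 2 slots are available: 3 tasks can't fit in 2 distinct slots.
So 2 slots is not enough.
3 works (last occupied slot: 3): for example A=1, Y=1, C=2, U=2, K=3, B=3.

3 slots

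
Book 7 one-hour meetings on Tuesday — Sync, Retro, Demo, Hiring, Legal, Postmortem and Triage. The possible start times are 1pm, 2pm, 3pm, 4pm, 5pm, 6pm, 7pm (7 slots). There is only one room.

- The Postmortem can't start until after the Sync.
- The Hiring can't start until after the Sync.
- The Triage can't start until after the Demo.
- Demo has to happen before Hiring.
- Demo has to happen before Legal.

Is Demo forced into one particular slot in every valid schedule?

No

Demo can be 1pm (e.g. Postmortem -> 5pm; Legal -> 4pm; Hiring -> 3pm; Retro -> 7pm; Triage -> 6pm; Demo -> 1pm; Sync -> 2pm) or 2pm (e.g. Sync in 1pm; Postmortem in 5pm; Legal in 4pm; Triage in 6pm; Demo in 2pm; Retro in 7pm; Hiring in 3pm).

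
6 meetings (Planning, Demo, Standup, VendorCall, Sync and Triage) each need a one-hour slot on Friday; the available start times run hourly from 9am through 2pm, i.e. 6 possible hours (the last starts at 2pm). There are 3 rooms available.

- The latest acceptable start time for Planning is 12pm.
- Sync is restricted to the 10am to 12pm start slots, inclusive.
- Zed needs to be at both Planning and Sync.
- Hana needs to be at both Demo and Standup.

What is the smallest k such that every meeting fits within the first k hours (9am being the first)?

With at most 3 per hour and 6 meetings, at least 2 hours are needed.
Sync can't be placed before 10am — that is hour 2 counting from 9am — so the schedule must run through at least 2 hours.
2 works (last occupied hour: 10am): for example Sync -> 10am; VendorCall -> 9am; Triage -> 10am; Demo -> 9am; Planning -> 9am; Standup -> 10am.

2 hours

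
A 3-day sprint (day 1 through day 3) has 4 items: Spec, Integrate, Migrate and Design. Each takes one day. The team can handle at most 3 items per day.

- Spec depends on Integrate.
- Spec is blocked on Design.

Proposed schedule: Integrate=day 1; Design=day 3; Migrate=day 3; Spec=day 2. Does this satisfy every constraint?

No — it violates: Spec is blocked on Design

Spec depends on Integrate — holds.
The team can handle at most 3 items per day — holds.
Spec is blocked on Design — violated.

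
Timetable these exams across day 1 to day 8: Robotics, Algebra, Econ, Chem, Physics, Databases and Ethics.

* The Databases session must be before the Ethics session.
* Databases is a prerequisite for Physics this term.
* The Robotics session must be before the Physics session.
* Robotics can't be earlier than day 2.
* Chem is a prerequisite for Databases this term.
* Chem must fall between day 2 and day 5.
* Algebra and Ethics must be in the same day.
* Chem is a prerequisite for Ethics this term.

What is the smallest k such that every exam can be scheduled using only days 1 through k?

4

The precedence chain requires at least 3 distinct days.
Propagating the time windows through the other constraints, Algebra can't land before day 4, so the schedule must run through at least day 4.
4 works (last occupied day: day 4): for example Algebra -> day 4, Chem -> day 2, Econ -> day 1, Databases -> day 3, Physics -> day 4, Robotics -> day 2, Ethics -> day 4.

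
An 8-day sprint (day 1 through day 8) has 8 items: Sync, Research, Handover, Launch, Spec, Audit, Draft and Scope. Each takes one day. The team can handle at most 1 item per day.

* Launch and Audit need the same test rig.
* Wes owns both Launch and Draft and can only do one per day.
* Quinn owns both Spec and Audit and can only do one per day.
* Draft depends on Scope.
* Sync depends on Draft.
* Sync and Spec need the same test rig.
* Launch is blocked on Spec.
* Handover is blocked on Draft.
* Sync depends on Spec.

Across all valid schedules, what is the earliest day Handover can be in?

day 3

Precedence pushes Handover to at least day 3.
Handover at day 3 is achievable: Spec in day 4, Launch in day 6, Draft in day 2, Research in day 7, Scope in day 1, Audit in day 8, Handover in day 3, Sync in day 5.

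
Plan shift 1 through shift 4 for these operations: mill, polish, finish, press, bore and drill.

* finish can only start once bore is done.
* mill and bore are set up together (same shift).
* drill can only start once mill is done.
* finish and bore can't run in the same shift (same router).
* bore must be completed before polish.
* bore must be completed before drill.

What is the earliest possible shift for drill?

Precedence pushes drill to at least shift 2.
drill at shift 2 is achievable: mill=shift 1, finish=shift 2, polish=shift 2, drill=shift 2, bore=shift 1, press=shift 1.

shift 2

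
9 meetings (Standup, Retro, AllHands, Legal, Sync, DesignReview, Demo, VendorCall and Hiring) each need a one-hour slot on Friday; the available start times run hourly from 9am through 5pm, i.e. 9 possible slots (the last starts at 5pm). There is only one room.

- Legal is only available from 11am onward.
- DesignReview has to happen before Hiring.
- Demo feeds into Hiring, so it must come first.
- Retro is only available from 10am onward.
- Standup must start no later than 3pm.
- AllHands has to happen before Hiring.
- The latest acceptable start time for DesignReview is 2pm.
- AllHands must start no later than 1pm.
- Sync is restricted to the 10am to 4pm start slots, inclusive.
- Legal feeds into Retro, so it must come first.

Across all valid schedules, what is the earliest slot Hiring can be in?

Precedence pushes Hiring to at least 10am.
Hiring at 12pm is achievable: VendorCall -> 5pm; Legal -> 1pm; Standup -> 2pm; Hiring -> 12pm; Demo -> 11am; AllHands -> 9am; Retro -> 4pm; DesignReview -> 10am; Sync -> 3pm.
Nothing earlier works — the capacity limit rule out every slot before 12pm.

12pm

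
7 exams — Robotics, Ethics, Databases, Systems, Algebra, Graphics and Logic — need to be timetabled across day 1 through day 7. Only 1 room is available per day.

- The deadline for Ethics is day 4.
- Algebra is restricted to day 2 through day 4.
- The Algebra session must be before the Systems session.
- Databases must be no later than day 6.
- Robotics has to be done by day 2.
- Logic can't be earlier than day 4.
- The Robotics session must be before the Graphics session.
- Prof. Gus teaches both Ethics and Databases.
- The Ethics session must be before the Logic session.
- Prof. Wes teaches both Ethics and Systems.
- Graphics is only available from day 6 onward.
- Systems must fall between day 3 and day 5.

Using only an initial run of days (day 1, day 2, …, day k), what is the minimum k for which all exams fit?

The precedence chain requires at least 2 distinct days.
With at most 1 per day and 7 exams, at least 7 days are needed.
Graphics can't be placed before day 6, so the schedule must run through at least day 6.
7 works (last occupied day: day 7): for example Algebra=day 2; Databases=day 5; Ethics=day 4; Logic=day 7; Systems=day 3; Robotics=day 1; Graphics=day 6.

7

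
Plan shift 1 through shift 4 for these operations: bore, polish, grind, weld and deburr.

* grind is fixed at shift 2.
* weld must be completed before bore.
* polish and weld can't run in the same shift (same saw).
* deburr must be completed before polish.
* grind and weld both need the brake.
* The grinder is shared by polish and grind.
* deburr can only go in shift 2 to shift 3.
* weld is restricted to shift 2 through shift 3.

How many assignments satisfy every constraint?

2

Enumerating: deburr in shift 2, polish in shift 4, weld in shift 3, grind in shift 2, bore in shift 4 | deburr -> shift 3, weld -> shift 3, polish -> shift 4, grind -> shift 2, bore -> shift 4.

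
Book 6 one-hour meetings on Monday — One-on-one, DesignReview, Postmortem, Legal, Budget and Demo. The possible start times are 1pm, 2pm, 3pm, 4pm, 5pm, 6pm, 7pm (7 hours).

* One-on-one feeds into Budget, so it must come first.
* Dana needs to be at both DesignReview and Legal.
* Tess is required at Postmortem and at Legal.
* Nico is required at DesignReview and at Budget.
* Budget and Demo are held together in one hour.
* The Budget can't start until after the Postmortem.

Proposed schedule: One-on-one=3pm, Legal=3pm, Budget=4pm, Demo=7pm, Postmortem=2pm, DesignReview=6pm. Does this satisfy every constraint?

Tess is required at Postmortem and at Legal — holds.
Budget and Demo are held together in one hour — violated.
Dana needs to be at both DesignReview and Legal — holds.
Nico is required at DesignReview and at Budget — holds.
The Budget can't start until after the Postmortem — holds.
One-on-one feeds into Budget, so it must come first — holds.

No — it violates: Budget and Demo are held together in one hour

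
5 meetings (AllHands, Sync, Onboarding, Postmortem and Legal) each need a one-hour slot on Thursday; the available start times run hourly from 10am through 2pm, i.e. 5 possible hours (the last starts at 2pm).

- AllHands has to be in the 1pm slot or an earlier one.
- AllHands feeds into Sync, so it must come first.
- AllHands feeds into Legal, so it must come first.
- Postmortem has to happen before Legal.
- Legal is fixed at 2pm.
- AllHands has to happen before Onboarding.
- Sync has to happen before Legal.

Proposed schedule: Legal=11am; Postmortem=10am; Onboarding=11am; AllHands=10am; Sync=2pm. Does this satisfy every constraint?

Invalid. Sync has to happen before Legal.

Legal is fixed at 2pm — violated.
AllHands feeds into Legal, so it must come first — holds.
AllHands feeds into Sync, so it must come first — holds.
Postmortem has to happen before Legal — holds.
AllHands has to be in the 1pm slot or an earlier one — holds.
Sync has to happen before Legal — violated.
AllHands has to happen before Onboarding — holds.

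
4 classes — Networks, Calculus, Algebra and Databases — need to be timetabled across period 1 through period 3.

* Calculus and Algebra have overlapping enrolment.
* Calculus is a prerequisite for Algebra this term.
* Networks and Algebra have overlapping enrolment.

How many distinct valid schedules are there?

Splitting on Networks: it can be period 1 (9), period 2 (6), period 3 (3). Listing each branch's schedules as (Calculus, Algebra, Databases) by period number:
Networks=period 1: (1,2,1) (1,2,2) (1,2,3) (1,3,1) (1,3,2) (1,3,3) (2,3,1) (2,3,2) (2,3,3) — 9.
Networks=period 2: (1,3,1) (1,3,2) (1,3,3) (2,3,1) (2,3,2) (2,3,3) — 6.
Networks=period 3: (1,2,1) (1,2,2) (1,2,3) — 3.
Summing: 9 + 6 + 3 = 18.

18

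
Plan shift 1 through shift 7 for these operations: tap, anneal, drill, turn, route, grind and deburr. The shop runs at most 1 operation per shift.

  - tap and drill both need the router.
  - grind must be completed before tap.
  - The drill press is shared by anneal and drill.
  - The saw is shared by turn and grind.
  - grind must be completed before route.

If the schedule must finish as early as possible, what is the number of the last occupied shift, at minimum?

shift 7

The precedence chain requires at least 2 distinct shifts.
With at most 1 per shift and 7 operations, at least 7 shifts are needed.
7 works (last occupied shift: shift 7): for example grind=shift 1, tap=shift 2, turn=shift 6, anneal=shift 4, deburr=shift 7, route=shift 3, drill=shift 5.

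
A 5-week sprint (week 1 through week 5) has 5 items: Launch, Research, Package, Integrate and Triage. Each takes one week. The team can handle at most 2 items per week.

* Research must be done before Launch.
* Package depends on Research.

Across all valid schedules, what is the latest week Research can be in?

Downstream work caps Research at week 4.
Research at week 4 is achievable: Triage in week 1, Launch in week 5, Integrate in week 1, Research in week 4, Package in week 5.

week 4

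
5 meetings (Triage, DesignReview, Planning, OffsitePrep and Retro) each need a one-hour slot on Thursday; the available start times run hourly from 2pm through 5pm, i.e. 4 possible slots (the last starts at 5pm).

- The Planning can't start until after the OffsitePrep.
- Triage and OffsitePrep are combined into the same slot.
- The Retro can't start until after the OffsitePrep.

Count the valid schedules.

56

Splitting on Triage: it can be 2pm (36), 3pm (16), 4pm (4). Listing each branch's schedules as (DesignReview, Planning, OffsitePrep, Retro):
Triage=2pm: (2pm,3pm,2pm,3pm) (2pm,3pm,2pm,4pm) (2pm,3pm,2pm,5pm) (2pm,4pm,2pm,3pm) (2pm,4pm,2pm,4pm) (2pm,4pm,2pm,5pm) (2pm,5pm,2pm,3pm) (2pm,5pm,2pm,4pm) (2pm,5pm,2pm,5pm) (3pm,3pm,2pm,3pm) (3pm,3pm,2pm,4pm) (3pm,3pm,2pm,5pm) (3pm,4pm,2pm,3pm) (3pm,4pm,2pm,4pm) (3pm,4pm,2pm,5pm) (3pm,5pm,2pm,3pm) (3pm,5pm,2pm,4pm) (3pm,5pm,2pm,5pm) (4pm,3pm,2pm,3pm) (4pm,3pm,2pm,4pm) (4pm,3pm,2pm,5pm) (4pm,4pm,2pm,3pm) (4pm,4pm,2pm,4pm) (4pm,4pm,2pm,5pm) (4pm,5pm,2pm,3pm) (4pm,5pm,2pm,4pm) (4pm,5pm,2pm,5pm) (5pm,3pm,2pm,3pm) (5pm,3pm,2pm,4pm) (5pm,3pm,2pm,5pm) (5pm,4pm,2pm,3pm) (5pm,4pm,2pm,4pm) (5pm,4pm,2pm,5pm) (5pm,5pm,2pm,3pm) (5pm,5pm,2pm,4pm) (5pm,5pm,2pm,5pm) — 36.
Triage=3pm: (2pm,4pm,3pm,4pm) (2pm,4pm,3pm,5pm) (2pm,5pm,3pm,4pm) (2pm,5pm,3pm,5pm) (3pm,4pm,3pm,4pm) (3pm,4pm,3pm,5pm) (3pm,5pm,3pm,4pm) (3pm,5pm,3pm,5pm) (4pm,4pm,3pm,4pm) (4pm,4pm,3pm,5pm) (4pm,5pm,3pm,4pm) (4pm,5pm,3pm,5pm) (5pm,4pm,3pm,4pm) (5pm,4pm,3pm,5pm) (5pm,5pm,3pm,4pm) (5pm,5pm,3pm,5pm) — 16.
Triage=4pm: (2pm,5pm,4pm,5pm) (3pm,5pm,4pm,5pm) (4pm,5pm,4pm,5pm) (5pm,5pm,4pm,5pm) — 4.
Summing: 36 + 16 + 4 = 56.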